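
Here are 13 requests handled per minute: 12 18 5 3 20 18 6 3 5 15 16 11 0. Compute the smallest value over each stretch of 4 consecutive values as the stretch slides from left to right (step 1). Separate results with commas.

(12, 18, 5, 3) → min 3
(18, 5, 3, 20) → min 3
(5, 3, 20, 18) → min 3
(3, 20, 18, 6) → min 3
(20, 18, 6, 3) → min 3
(18, 6, 3, 5) → min 3
(6, 3, 5, 15) → min 3
(3, 5, 15, 16) → min 3
(5, 15, 16, 11) → min 5
(15, 16, 11, 0) → min 0

3, 3, 3, 3, 3, 3, 3, 3, 5, 0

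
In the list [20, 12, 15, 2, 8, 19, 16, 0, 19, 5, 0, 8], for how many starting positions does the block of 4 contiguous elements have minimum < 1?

5

(20, 12, 15, 2) → min 2
(12, 15, 2, 8) → min 2
(15, 2, 8, 19) → min 2
(2, 8, 19, 16) → min 2
(8, 19, 16, 0) → min 0  < 1 ✓
(19, 16, 0, 19) → min 0  < 1 ✓
(16, 0, 19, 5) → min 0  < 1 ✓
(0, 19, 5, 0) → min 0  < 1 ✓
(19, 5, 0, 8) → min 0  < 1 ✓
5 windows satisfy the condition.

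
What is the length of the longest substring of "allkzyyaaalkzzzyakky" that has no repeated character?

4

add a: [a] len 1
add l: [a, l] len 2
add l (repeat l, move left end past it): [l] len 1
add k: [l, k] len 2
add z: [l, k, z] len 3
add y: [l, k, z, y] len 4
add y (repeat y, move left end past it): [y] len 1
add a: [y, a] len 2
add a (repeat a, move left end past it): [a] len 1
add a (repeat a, move left end past it): [a] len 1
add l: [a, l] len 2
add k: [a, l, k] len 3
add z: [a, l, k, z] len 4
add z (repeat z, move left end past it): [z] len 1
add z (repeat z, move left end past it): [z] len 1
add y: [z, y] len 2
add a: [z, y, a] len 3
add k: [z, y, a, k] len 4
add k (repeat k, move left end past it): [k] len 1
add y: [k, y] len 2
Longest all-distinct length: 4.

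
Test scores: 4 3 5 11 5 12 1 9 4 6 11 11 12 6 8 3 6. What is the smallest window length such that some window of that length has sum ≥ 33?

add 4: running sum 4 < 33
add 3: running sum 7 < 33
add 5: running sum 12 < 33
add 11: running sum 23 < 33
add 5: running sum 28 < 33
add 12: shortest ending here [5, 11, 5, 12] sum 33, len 4
add 1: shortest ending here [5, 11, 5, 12, 1] sum 34, len 5
add 9: shortest ending here [11, 5, 12, 1, 9] sum 38, len 5
add 4: shortest ending here [11, 5, 12, 1, 9, 4] sum 42, len 6
add 6: shortest ending here [5, 12, 1, 9, 4, 6] sum 37, len 6
add 11: shortest ending here [12, 1, 9, 4, 6, 11] sum 43, len 6
add 11: shortest ending here [9, 4, 6, 11, 11] sum 41, len 5
add 12: shortest ending here [11, 11, 12] sum 34, len 3
add 6: shortest ending here [11, 11, 12, 6] sum 40, len 4
add 8: shortest ending here [11, 12, 6, 8] sum 37, len 4
add 3: shortest ending here [11, 12, 6, 8, 3] sum 40, len 5
add 6: shortest ending here [12, 6, 8, 3, 6] sum 35, len 5
Shortest qualifying length: 3.

3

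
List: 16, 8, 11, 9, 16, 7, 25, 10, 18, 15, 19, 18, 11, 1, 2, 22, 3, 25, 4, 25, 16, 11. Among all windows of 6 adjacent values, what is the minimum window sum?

57

(16, 8, 11, 9, 16, 7) → sum 67
(8, 11, 9, 16, 7, 25) → sum 76
(11, 9, 16, 7, 25, 10) → sum 78
(9, 16, 7, 25, 10, 18) → sum 85
(16, 7, 25, 10, 18, 15) → sum 91
(7, 25, 10, 18, 15, 19) → sum 94
(25, 10, 18, 15, 19, 18) → sum 105
(10, 18, 15, 19, 18, 11) → sum 91
(18, 15, 19, 18, 11, 1) → sum 82
(15, 19, 18, 11, 1, 2) → sum 66
(19, 18, 11, 1, 2, 22) → sum 73
(18, 11, 1, 2, 22, 3) → sum 57
(11, 1, 2, 22, 3, 25) → sum 64
(1, 2, 22, 3, 25, 4) → sum 57
(2, 22, 3, 25, 4, 25) → sum 81
(22, 3, 25, 4, 25, 16) → sum 95
(3, 25, 4, 25, 16, 11) → sum 84
Minimum of these is 57.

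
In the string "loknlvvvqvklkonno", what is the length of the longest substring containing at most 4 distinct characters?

9

[l] 1 distinct, len 1
[l, o] 2 distinct, len 2
[l, o, k] 3 distinct, len 3
[l, o, k, n] 4 distinct, len 4
[l, o, k, n, l] 4 distinct, len 5
[k, n, l, v] 4 distinct, len 4
[k, n, l, v, v] 4 distinct, len 5
[k, n, l, v, v, v] 4 distinct, len 6
[n, l, v, v, v, q] 4 distinct, len 6
[n, l, v, v, v, q, v] 4 distinct, len 7
[l, v, v, v, q, v, k] 4 distinct, len 7
[l, v, v, v, q, v, k, l] 4 distinct, len 8
[l, v, v, v, q, v, k, l, k] 4 distinct, len 9
[v, k, l, k, o] 4 distinct, len 5
[k, l, k, o, n] 4 distinct, len 5
[k, l, k, o, n, n] 4 distinct, len 6
[k, l, k, o, n, n, o] 4 distinct, len 7
Longest length with ≤4 distinct: 9.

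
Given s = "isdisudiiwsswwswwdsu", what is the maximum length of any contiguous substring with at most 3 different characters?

10

Extend right; when distinct count exceeds 3, shrink from the left:
add i: window [i] (1 distinct), len 1
add s: window [i, s] (2 distinct), len 2
add d: window [i, s, d] (3 distinct), len 3
add i: window [i, s, d, i] (3 distinct), len 4
add s: window [i, s, d, i, s] (3 distinct), len 5
add u: window [i, s, u] (3 distinct), len 3
add d: window [s, u, d] (3 distinct), len 3
add i: window [u, d, i] (3 distinct), len 3
add i: window [u, d, i, i] (3 distinct), len 4
add w: window [d, i, i, w] (3 distinct), len 4
add s: window [i, i, w, s] (3 distinct), len 4
add s: window [i, i, w, s, s] (3 distinct), len 5
add w: window [i, i, w, s, s, w] (3 distinct), len 6
add w: window [i, i, w, s, s, w, w] (3 distinct), len 7
add s: window [i, i, w, s, s, w, w, s] (3 distinct), len 8
add w: window [i, i, w, s, s, w, w, s, w] (3 distinct), len 9
add w: window [i, i, w, s, s, w, w, s, w, w] (3 distinct), len 10
add d: window [w, s, s, w, w, s, w, w, d] (3 distinct), len 9
add s: window [w, s, s, w, w, s, w, w, d, s] (3 distinct), len 10
add u: window [d, s, u] (3 distinct), len 3
Longest length with ≤3 distinct: 10.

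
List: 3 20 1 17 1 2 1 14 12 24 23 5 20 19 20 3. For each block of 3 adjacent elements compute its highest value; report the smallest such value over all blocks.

[3, 20, 1] → max 20
[20, 1, 17] → max 20
[1, 17, 1] → max 17
[17, 1, 2] → max 17
[1, 2, 1] → max 2
[2, 1, 14] → max 14
[1, 14, 12] → max 14
[14, 12, 24] → max 24
[12, 24, 23] → max 24
[24, 23, 5] → max 24
[23, 5, 20] → max 23
[5, 20, 19] → max 20
[20, 19, 20] → max 20
[19, 20, 3] → max 20
Smallest of these is 2.

2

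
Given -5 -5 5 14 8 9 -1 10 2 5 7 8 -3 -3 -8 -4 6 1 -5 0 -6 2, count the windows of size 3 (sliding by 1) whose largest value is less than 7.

9

-5 -5 5 → max 5  < 7 ✓
-5 5 14 → max 14
5 14 8 → max 14
14 8 9 → max 14
8 9 -1 → max 9
9 -1 10 → max 10
-1 10 2 → max 10
10 2 5 → max 10
2 5 7 → max 7
5 7 8 → max 8
7 8 -3 → max 8
8 -3 -3 → max 8
-3 -3 -8 → max -3  < 7 ✓
-3 -8 -4 → max -3  < 7 ✓
-8 -4 6 → max 6  < 7 ✓
-4 6 1 → max 6  < 7 ✓
6 1 -5 → max 6  < 7 ✓
1 -5 0 → max 1  < 7 ✓
-5 0 -6 → max 0  < 7 ✓
0 -6 2 → max 2  < 7 ✓
9 windows satisfy the condition.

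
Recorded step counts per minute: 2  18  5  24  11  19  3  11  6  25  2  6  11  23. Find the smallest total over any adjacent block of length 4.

39

[2, 18, 5, 24] → sum 49
[18, 5, 24, 11] → sum 58
[5, 24, 11, 19] → sum 59
[24, 11, 19, 3] → sum 57
[11, 19, 3, 11] → sum 44
[19, 3, 11, 6] → sum 39
[3, 11, 6, 25] → sum 45
[11, 6, 25, 2] → sum 44
[6, 25, 2, 6] → sum 39
[25, 2, 6, 11] → sum 44
[2, 6, 11, 23] → sum 42
Smallest of these is 39.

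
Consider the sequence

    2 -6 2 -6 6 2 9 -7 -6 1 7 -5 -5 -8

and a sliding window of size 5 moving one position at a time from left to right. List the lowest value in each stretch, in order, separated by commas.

[2, -6, 2, -6, 6] → min -6
[-6, 2, -6, 6, 2] → min -6
[2, -6, 6, 2, 9] → min -6
[-6, 6, 2, 9, -7] → min -7
[6, 2, 9, -7, -6] → min -7
[2, 9, -7, -6, 1] → min -7
[9, -7, -6, 1, 7] → min -7
[-7, -6, 1, 7, -5] → min -7
[-6, 1, 7, -5, -5] → min -6
[1, 7, -5, -5, -8] → min -8

-6, -6, -6, -7, -7, -7, -7, -7, -6, -8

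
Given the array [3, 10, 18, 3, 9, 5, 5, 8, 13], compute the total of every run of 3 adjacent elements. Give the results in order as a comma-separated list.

31, 31, 30, 17, 19, 18, 26

(3, 10, 18) → sum 31
(10, 18, 3) → sum 31
(18, 3, 9) → sum 30
(3, 9, 5) → sum 17
(9, 5, 5) → sum 19
(5, 5, 8) → sum 18
(5, 8, 13) → sum 26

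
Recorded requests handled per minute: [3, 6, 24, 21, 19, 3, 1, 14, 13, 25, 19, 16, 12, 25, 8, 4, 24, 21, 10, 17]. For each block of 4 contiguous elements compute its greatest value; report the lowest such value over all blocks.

Window maxs for each of the 17 positions:
[3, 6, 24, 21] → max 24
[6, 24, 21, 19] → max 24
[24, 21, 19, 3] → max 24
[21, 19, 3, 1] → max 21
[19, 3, 1, 14] → max 19
[3, 1, 14, 13] → max 14
[1, 14, 13, 25] → max 25
[14, 13, 25, 19] → max 25
[13, 25, 19, 16] → max 25
[25, 19, 16, 12] → max 25
[19, 16, 12, 25] → max 25
[16, 12, 25, 8] → max 25
[12, 25, 8, 4] → max 25
[25, 8, 4, 24] → max 25
[8, 4, 24, 21] → max 24
[4, 24, 21, 10] → max 24
[24, 21, 10, 17] → max 24
Lowest of these is 14.

14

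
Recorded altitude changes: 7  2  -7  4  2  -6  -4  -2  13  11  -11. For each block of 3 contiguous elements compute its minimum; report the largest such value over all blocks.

(7, 2, -7) → min -7
(2, -7, 4) → min -7
(-7, 4, 2) → min -7
(4, 2, -6) → min -6
(2, -6, -4) → min -6
(-6, -4, -2) → min -6
(-4, -2, 13) → min -4
(-2, 13, 11) → min -2
(13, 11, -11) → min -11
Largest of these is -2.

-2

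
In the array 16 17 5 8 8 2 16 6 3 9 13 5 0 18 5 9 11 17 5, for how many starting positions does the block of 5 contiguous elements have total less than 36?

(16, 17, 5, 8, 8) → sum 54
(17, 5, 8, 8, 2) → sum 40
(5, 8, 8, 2, 16) → sum 39
(8, 8, 2, 16, 6) → sum 40
(8, 2, 16, 6, 3) → sum 35  < 36 ✓
(2, 16, 6, 3, 9) → sum 36
(16, 6, 3, 9, 13) → sum 47
(6, 3, 9, 13, 5) → sum 36
(3, 9, 13, 5, 0) → sum 30  < 36 ✓
(9, 13, 5, 0, 18) → sum 45
(13, 5, 0, 18, 5) → sum 41
(5, 0, 18, 5, 9) → sum 37
(0, 18, 5, 9, 11) → sum 43
(18, 5, 9, 11, 17) → sum 60
(5, 9, 11, 17, 5) → sum 47
2 windows satisfy the condition.

2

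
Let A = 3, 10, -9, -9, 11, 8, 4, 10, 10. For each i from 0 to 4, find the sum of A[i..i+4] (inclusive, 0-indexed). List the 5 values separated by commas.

Sliding a size-5 window across the 9 values:
(3, 10, -9, -9, 11) → sum 6
(10, -9, -9, 11, 8) → sum 11
(-9, -9, 11, 8, 4) → sum 5
(-9, 11, 8, 4, 10) → sum 24
(11, 8, 4, 10, 10) → sum 43

6, 11, 5, 24, 43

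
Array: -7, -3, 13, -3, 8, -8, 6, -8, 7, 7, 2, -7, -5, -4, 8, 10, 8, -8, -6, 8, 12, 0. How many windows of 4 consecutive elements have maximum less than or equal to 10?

14

-7 -3 13 -3 → max 13
-3 13 -3 8 → max 13
13 -3 8 -8 → max 13
-3 8 -8 6 → max 8  ≤ 10 ✓
8 -8 6 -8 → max 8  ≤ 10 ✓
-8 6 -8 7 → max 7  ≤ 10 ✓
6 -8 7 7 → max 7  ≤ 10 ✓
-8 7 7 2 → max 7  ≤ 10 ✓
7 7 2 -7 → max 7  ≤ 10 ✓
7 2 -7 -5 → max 7  ≤ 10 ✓
2 -7 -5 -4 → max 2  ≤ 10 ✓
-7 -5 -4 8 → max 8  ≤ 10 ✓
-5 -4 8 10 → max 10  ≤ 10 ✓
-4 8 10 8 → max 10  ≤ 10 ✓
8 10 8 -8 → max 10  ≤ 10 ✓
10 8 -8 -6 → max 10  ≤ 10 ✓
8 -8 -6 8 → max 8  ≤ 10 ✓
-8 -6 8 12 → max 12
-6 8 12 0 → max 12
14 windows satisfy the condition.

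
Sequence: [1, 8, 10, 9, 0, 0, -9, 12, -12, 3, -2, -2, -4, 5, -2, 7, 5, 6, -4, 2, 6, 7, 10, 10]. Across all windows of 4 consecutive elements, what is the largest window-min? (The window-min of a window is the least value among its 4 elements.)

Window mins for each of the 21 positions:
[1, 8, 10, 9] → min 1
[8, 10, 9, 0] → min 0
[10, 9, 0, 0] → min 0
[9, 0, 0, -9] → min -9
[0, 0, -9, 12] → min -9
[0, -9, 12, -12] → min -12
[-9, 12, -12, 3] → min -12
[12, -12, 3, -2] → min -12
[-12, 3, -2, -2] → min -12
[3, -2, -2, -4] → min -4
[-2, -2, -4, 5] → min -4
[-2, -4, 5, -2] → min -4
[-4, 5, -2, 7] → min -4
[5, -2, 7, 5] → min -2
[-2, 7, 5, 6] → min -2
[7, 5, 6, -4] → min -4
[5, 6, -4, 2] → min -4
[6, -4, 2, 6] → min -4
[-4, 2, 6, 7] → min -4
[2, 6, 7, 10] → min 2
[6, 7, 10, 10] → min 6
Largest of these is 6.

6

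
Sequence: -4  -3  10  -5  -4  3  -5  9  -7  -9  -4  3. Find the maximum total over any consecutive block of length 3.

Window sums for each of the 10 positions:
-4 -3 10 → sum 3
-3 10 -5 → sum 2
10 -5 -4 → sum 1
-5 -4 3 → sum -6
-4 3 -5 → sum -6
3 -5 9 → sum 7
-5 9 -7 → sum -3
9 -7 -9 → sum -7
-7 -9 -4 → sum -20
-9 -4 3 → sum -10
Maximum of these is 7.

7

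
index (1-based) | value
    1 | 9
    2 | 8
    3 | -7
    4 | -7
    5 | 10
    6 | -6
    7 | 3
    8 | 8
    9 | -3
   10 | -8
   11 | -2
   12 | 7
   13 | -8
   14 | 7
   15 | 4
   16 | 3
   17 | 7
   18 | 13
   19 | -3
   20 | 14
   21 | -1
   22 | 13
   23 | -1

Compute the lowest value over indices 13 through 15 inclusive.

Elements at indices 13..15: -8, 7, 4
min(-8, 7, 4) = -8

-8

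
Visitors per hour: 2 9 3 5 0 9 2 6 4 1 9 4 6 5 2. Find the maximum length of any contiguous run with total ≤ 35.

Extend to the right; shrink from the left whenever the sum exceeds 35:
[2] sum 2 len 1
[2, 9] sum 11 len 2
[2, 9, 3] sum 14 len 3
[2, 9, 3, 5] sum 19 len 4
[2, 9, 3, 5, 0] sum 19 len 5
[2, 9, 3, 5, 0, 9] sum 28 len 6
[2, 9, 3, 5, 0, 9, 2] sum 30 len 7
[9, 3, 5, 0, 9, 2, 6] sum 34 len 7
[3, 5, 0, 9, 2, 6, 4] sum 29 len 7
[3, 5, 0, 9, 2, 6, 4, 1] sum 30 len 8
[0, 9, 2, 6, 4, 1, 9] sum 31 len 7
[0, 9, 2, 6, 4, 1, 9, 4] sum 35 len 8
[2, 6, 4, 1, 9, 4, 6] sum 32 len 7
[6, 4, 1, 9, 4, 6, 5] sum 35 len 7
[4, 1, 9, 4, 6, 5, 2] sum 31 len 7
Longest length seen: 8.

8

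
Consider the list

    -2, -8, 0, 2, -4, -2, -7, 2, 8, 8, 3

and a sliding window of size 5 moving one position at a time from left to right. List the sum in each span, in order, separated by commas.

-12, -12, -11, -9, -3, 9, 14

-2 -8 0 2 -4 → sum -12
-8 0 2 -4 -2 → sum -12
0 2 -4 -2 -7 → sum -11
2 -4 -2 -7 2 → sum -9
-4 -2 -7 2 8 → sum -3
-2 -7 2 8 8 → sum 9
-7 2 8 8 3 → sum 14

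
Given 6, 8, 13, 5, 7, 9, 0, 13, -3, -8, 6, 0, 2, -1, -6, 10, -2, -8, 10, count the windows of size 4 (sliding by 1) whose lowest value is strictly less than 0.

[6, 8, 13, 5] → min 5
[8, 13, 5, 7] → min 5
[13, 5, 7, 9] → min 5
[5, 7, 9, 0] → min 0
[7, 9, 0, 13] → min 0
[9, 0, 13, -3] → min -3  < 0 ✓
[0, 13, -3, -8] → min -8  < 0 ✓
[13, -3, -8, 6] → min -8  < 0 ✓
[-3, -8, 6, 0] → min -8  < 0 ✓
[-8, 6, 0, 2] → min -8  < 0 ✓
[6, 0, 2, -1] → min -1  < 0 ✓
[0, 2, -1, -6] → min -6  < 0 ✓
[2, -1, -6, 10] → min -6  < 0 ✓
[-1, -6, 10, -2] → min -6  < 0 ✓
[-6, 10, -2, -8] → min -8  < 0 ✓
[10, -2, -8, 10] → min -8  < 0 ✓
11 windows satisfy the condition.

11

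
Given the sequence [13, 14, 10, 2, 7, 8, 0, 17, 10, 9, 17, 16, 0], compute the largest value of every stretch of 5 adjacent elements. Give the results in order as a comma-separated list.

(13, 14, 10, 2, 7) → max 14
(14, 10, 2, 7, 8) → max 14
(10, 2, 7, 8, 0) → max 10
(2, 7, 8, 0, 17) → max 17
(7, 8, 0, 17, 10) → max 17
(8, 0, 17, 10, 9) → max 17
(0, 17, 10, 9, 17) → max 17
(17, 10, 9, 17, 16) → max 17
(10, 9, 17, 16, 0) → max 17

14, 14, 10, 17, 17, 17, 17, 17, 17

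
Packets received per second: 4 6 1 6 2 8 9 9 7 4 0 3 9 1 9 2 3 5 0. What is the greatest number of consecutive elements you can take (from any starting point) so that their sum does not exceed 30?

Extend to the right; shrink from the left whenever the sum exceeds 30:
→ 4: sum 4, len 1
→ 6: sum 10, len 2
→ 1: sum 11, len 3
→ 6: sum 17, len 4
→ 2: sum 19, len 5
→ 8: sum 27, len 6
→ 9 (dropped 4, 6): sum 26, len 5
→ 9 (dropped 1, 6): sum 28, len 4
→ 7 (dropped 2, 8): sum 25, len 3
→ 4: sum 29, len 4
→ 0: sum 29, len 5
→ 3 (dropped 9): sum 23, len 5
→ 9 (dropped 9): sum 23, len 5
→ 1: sum 24, len 6
→ 9 (dropped 7): sum 26, len 6
→ 2: sum 28, len 7
→ 3 (dropped 4): sum 27, len 7
→ 5 (dropped 0, 3): sum 29, len 6
→ 0: sum 29, len 7
Longest length seen: 7.

7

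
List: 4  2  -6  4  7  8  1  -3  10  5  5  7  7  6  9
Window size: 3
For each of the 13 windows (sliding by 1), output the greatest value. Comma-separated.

[4, 2, -6] → max 4
[2, -6, 4] → max 4
[-6, 4, 7] → max 7
[4, 7, 8] → max 8
[7, 8, 1] → max 8
[8, 1, -3] → max 8
[1, -3, 10] → max 10
[-3, 10, 5] → max 10
[10, 5, 5] → max 10
[5, 5, 7] → max 7
[5, 7, 7] → max 7
[7, 7, 6] → max 7
[7, 6, 9] → max 9

4, 4, 7, 8, 8, 8, 10, 10, 10, 7, 7, 7, 9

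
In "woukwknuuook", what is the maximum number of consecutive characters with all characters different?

4

[w] len 1
[w, o] len 2
[w, o, u] len 3
[w, o, u, k] len 4
[o, u, k, w] len 4
[w, k] len 2
[w, k, n] len 3
[w, k, n, u] len 4
[u] len 1
[u, o] len 2
[o] len 1
[o, k] len 2
Longest all-distinct length: 4.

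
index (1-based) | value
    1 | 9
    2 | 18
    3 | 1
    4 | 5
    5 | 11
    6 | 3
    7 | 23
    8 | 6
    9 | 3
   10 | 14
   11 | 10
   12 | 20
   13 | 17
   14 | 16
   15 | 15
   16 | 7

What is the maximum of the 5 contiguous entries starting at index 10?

20

Elements at indices 10..14: 14, 10, 20, 17, 16
max(14, 10, 20, 17, 16) = 20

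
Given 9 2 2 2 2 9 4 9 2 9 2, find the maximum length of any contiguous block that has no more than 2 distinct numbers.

Extend right; when distinct count exceeds 2, shrink from the left:
[9] 1 distinct, len 1
[9, 2] 2 distinct, len 2
[9, 2, 2] 2 distinct, len 3
[9, 2, 2, 2] 2 distinct, len 4
[9, 2, 2, 2, 2] 2 distinct, len 5
[9, 2, 2, 2, 2, 9] 2 distinct, len 6
[9, 4] 2 distinct, len 2
[9, 4, 9] 2 distinct, len 3
[9, 2] 2 distinct, len 2
[9, 2, 9] 2 distinct, len 3
[9, 2, 9, 2] 2 distinct, len 4
Longest length with ≤2 distinct: 6.

6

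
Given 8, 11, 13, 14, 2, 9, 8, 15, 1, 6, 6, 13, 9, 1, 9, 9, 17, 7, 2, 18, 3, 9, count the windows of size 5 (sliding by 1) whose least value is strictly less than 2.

(8, 11, 13, 14, 2) → min 2
(11, 13, 14, 2, 9) → min 2
(13, 14, 2, 9, 8) → min 2
(14, 2, 9, 8, 15) → min 2
(2, 9, 8, 15, 1) → min 1  < 2 ✓
(9, 8, 15, 1, 6) → min 1  < 2 ✓
(8, 15, 1, 6, 6) → min 1  < 2 ✓
(15, 1, 6, 6, 13) → min 1  < 2 ✓
(1, 6, 6, 13, 9) → min 1  < 2 ✓
(6, 6, 13, 9, 1) → min 1  < 2 ✓
(6, 13, 9, 1, 9) → min 1  < 2 ✓
(13, 9, 1, 9, 9) → min 1  < 2 ✓
(9, 1, 9, 9, 17) → min 1  < 2 ✓
(1, 9, 9, 17, 7) → min 1  < 2 ✓
(9, 9, 17, 7, 2) → min 2
(9, 17, 7, 2, 18) → min 2
(17, 7, 2, 18, 3) → min 2
(7, 2, 18, 3, 9) → min 2
10 windows satisfy the condition.

10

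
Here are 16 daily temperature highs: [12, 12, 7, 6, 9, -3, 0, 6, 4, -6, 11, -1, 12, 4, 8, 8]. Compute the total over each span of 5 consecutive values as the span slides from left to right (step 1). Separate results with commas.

(12, 12, 7, 6, 9) → sum 46
(12, 7, 6, 9, -3) → sum 31
(7, 6, 9, -3, 0) → sum 19
(6, 9, -3, 0, 6) → sum 18
(9, -3, 0, 6, 4) → sum 16
(-3, 0, 6, 4, -6) → sum 1
(0, 6, 4, -6, 11) → sum 15
(6, 4, -6, 11, -1) → sum 14
(4, -6, 11, -1, 12) → sum 20
(-6, 11, -1, 12, 4) → sum 20
(11, -1, 12, 4, 8) → sum 34
(-1, 12, 4, 8, 8) → sum 31

46, 31, 19, 18, 16, 1, 15, 14, 20, 20, 34, 31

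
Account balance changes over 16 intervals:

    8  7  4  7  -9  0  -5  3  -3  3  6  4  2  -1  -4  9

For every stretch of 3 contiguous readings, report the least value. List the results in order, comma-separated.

8 7 4 → min 4
7 4 7 → min 4
4 7 -9 → min -9
7 -9 0 → min -9
-9 0 -5 → min -9
0 -5 3 → min -5
-5 3 -3 → min -5
3 -3 3 → min -3
-3 3 6 → min -3
3 6 4 → min 3
6 4 2 → min 2
4 2 -1 → min -1
2 -1 -4 → min -4
-1 -4 9 → min -4

4, 4, -9, -9, -9, -5, -5, -3, -3, 3, 2, -1, -4, -4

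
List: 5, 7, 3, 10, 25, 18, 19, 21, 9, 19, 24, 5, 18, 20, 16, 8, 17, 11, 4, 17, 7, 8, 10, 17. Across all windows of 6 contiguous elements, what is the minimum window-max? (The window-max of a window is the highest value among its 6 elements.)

Each size-6 window and its max:
[5, 7, 3, 10, 25, 18] → max 25
[7, 3, 10, 25, 18, 19] → max 25
[3, 10, 25, 18, 19, 21] → max 25
[10, 25, 18, 19, 21, 9] → max 25
[25, 18, 19, 21, 9, 19] → max 25
[18, 19, 21, 9, 19, 24] → max 24
[19, 21, 9, 19, 24, 5] → max 24
[21, 9, 19, 24, 5, 18] → max 24
[9, 19, 24, 5, 18, 20] → max 24
[19, 24, 5, 18, 20, 16] → max 24
[24, 5, 18, 20, 16, 8] → max 24
[5, 18, 20, 16, 8, 17] → max 20
[18, 20, 16, 8, 17, 11] → max 20
[20, 16, 8, 17, 11, 4] → max 20
[16, 8, 17, 11, 4, 17] → max 17
[8, 17, 11, 4, 17, 7] → max 17
[17, 11, 4, 17, 7, 8] → max 17
[11, 4, 17, 7, 8, 10] → max 17
[4, 17, 7, 8, 10, 17] → max 17
Minimum of these is 17.

17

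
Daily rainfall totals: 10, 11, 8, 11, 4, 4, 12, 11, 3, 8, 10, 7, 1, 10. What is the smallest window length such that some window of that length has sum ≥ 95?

12

Extend right; whenever the sum reaches 95, record the length and shrink from the left:
add 10: running sum 10 < 95
add 11: running sum 21 < 95
add 8: running sum 29 < 95
add 11: running sum 40 < 95
add 4: running sum 44 < 95
add 4: running sum 48 < 95
add 12: running sum 60 < 95
add 11: running sum 71 < 95
add 3: running sum 74 < 95
add 8: running sum 82 < 95
add 10: running sum 92 < 95
add 7: shortest ending here [10, 11, 8, 11, 4, 4, 12, 11, 3, 8, 10, 7] sum 99, len 12
add 1: shortest ending here [10, 11, 8, 11, 4, 4, 12, 11, 3, 8, 10, 7, 1] sum 100, len 13
add 10: shortest ending here [11, 8, 11, 4, 4, 12, 11, 3, 8, 10, 7, 1, 10] sum 100, len 13
Shortest qualifying length: 12.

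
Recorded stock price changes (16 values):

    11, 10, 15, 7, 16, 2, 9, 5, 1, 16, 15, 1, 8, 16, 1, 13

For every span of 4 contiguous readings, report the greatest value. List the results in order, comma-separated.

11 10 15 7 → max 15
10 15 7 16 → max 16
15 7 16 2 → max 16
7 16 2 9 → max 16
16 2 9 5 → max 16
2 9 5 1 → max 9
9 5 1 16 → max 16
5 1 16 15 → max 16
1 16 15 1 → max 16
16 15 1 8 → max 16
15 1 8 16 → max 16
1 8 16 1 → max 16
8 16 1 13 → max 16

15, 16, 16, 16, 16, 9, 16, 16, 16, 16, 16, 16, 16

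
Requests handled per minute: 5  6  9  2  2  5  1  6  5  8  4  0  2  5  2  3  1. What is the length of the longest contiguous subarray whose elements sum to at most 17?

Extend to the right; shrink from the left whenever the sum exceeds 17:
add 5: [5] sum 5, len 1
add 6: [5, 6] sum 11, len 2
add 9: [6, 9] sum 15, len 2
add 2: [6, 9, 2] sum 17, len 3
add 2: [9, 2, 2] sum 13, len 3
add 5: [2, 2, 5] sum 9, len 3
add 1: [2, 2, 5, 1] sum 10, len 4
add 6: [2, 2, 5, 1, 6] sum 16, len 5
add 5: [5, 1, 6, 5] sum 17, len 4
add 8: [5, 8] sum 13, len 2
add 4: [5, 8, 4] sum 17, len 3
add 0: [5, 8, 4, 0] sum 17, len 4
add 2: [8, 4, 0, 2] sum 14, len 4
add 5: [4, 0, 2, 5] sum 11, len 4
add 2: [4, 0, 2, 5, 2] sum 13, len 5
add 3: [4, 0, 2, 5, 2, 3] sum 16, len 6
add 1: [4, 0, 2, 5, 2, 3, 1] sum 17, len 7
Longest length seen: 7.

7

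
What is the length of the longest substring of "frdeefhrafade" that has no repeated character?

5

[f] len 1
[f, r] len 2
[f, r, d] len 3
[f, r, d, e] len 4
[e] len 1
[e, f] len 2
[e, f, h] len 3
[e, f, h, r] len 4
[e, f, h, r, a] len 5
[h, r, a, f] len 4
[f, a] len 2
[f, a, d] len 3
[f, a, d, e] len 4
Longest all-distinct length: 5.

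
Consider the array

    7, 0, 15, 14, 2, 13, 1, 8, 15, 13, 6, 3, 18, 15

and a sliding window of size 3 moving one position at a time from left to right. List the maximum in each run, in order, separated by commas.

15, 15, 15, 14, 13, 13, 15, 15, 15, 13, 18, 18

(7, 0, 15) → max 15
(0, 15, 14) → max 15
(15, 14, 2) → max 15
(14, 2, 13) → max 14
(2, 13, 1) → max 13
(13, 1, 8) → max 13
(1, 8, 15) → max 15
(8, 15, 13) → max 15
(15, 13, 6) → max 15
(13, 6, 3) → max 13
(6, 3, 18) → max 18
(3, 18, 15) → max 18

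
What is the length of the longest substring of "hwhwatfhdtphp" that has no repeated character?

6

add h: [h] len 1
add w: [h, w] len 2
add h (repeat h, move left end past it): [w, h] len 2
add w (repeat w, move left end past it): [h, w] len 2
add a: [h, w, a] len 3
add t: [h, w, a, t] len 4
add f: [h, w, a, t, f] len 5
add h (repeat h, move left end past it): [w, a, t, f, h] len 5
add d: [w, a, t, f, h, d] len 6
add t (repeat t, move left end past it): [f, h, d, t] len 4
add p: [f, h, d, t, p] len 5
add h (repeat h, move left end past it): [d, t, p, h] len 4
add p (repeat p, move left end past it): [h, p] len 2
Longest all-distinct length: 6.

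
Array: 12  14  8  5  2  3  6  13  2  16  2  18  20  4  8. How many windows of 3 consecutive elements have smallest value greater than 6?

(12, 14, 8) → min 8  > 6 ✓
(14, 8, 5) → min 5
(8, 5, 2) → min 2
(5, 2, 3) → min 2
(2, 3, 6) → min 2
(3, 6, 13) → min 3
(6, 13, 2) → min 2
(13, 2, 16) → min 2
(2, 16, 2) → min 2
(16, 2, 18) → min 2
(2, 18, 20) → min 2
(18, 20, 4) → min 4
(20, 4, 8) → min 4
1 window satisfy the condition.

1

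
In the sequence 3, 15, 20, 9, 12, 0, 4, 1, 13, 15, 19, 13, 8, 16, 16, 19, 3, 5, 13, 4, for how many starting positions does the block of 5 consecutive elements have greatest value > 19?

3

[3, 15, 20, 9, 12] → max 20  > 19 ✓
[15, 20, 9, 12, 0] → max 20  > 19 ✓
[20, 9, 12, 0, 4] → max 20  > 19 ✓
[9, 12, 0, 4, 1] → max 12
[12, 0, 4, 1, 13] → max 13
[0, 4, 1, 13, 15] → max 15
[4, 1, 13, 15, 19] → max 19
[1, 13, 15, 19, 13] → max 19
[13, 15, 19, 13, 8] → max 19
[15, 19, 13, 8, 16] → max 19
[19, 13, 8, 16, 16] → max 19
[13, 8, 16, 16, 19] → max 19
[8, 16, 16, 19, 3] → max 19
[16, 16, 19, 3, 5] → max 19
[16, 19, 3, 5, 13] → max 19
[19, 3, 5, 13, 4] → max 19
3 windows satisfy the condition.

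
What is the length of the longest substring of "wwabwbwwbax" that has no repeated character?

add w: [w] len 1
add w (repeat w, move left end past it): [w] len 1
add a: [w, a] len 2
add b: [w, a, b] len 3
add w (repeat w, move left end past it): [a, b, w] len 3
add b (repeat b, move left end past it): [w, b] len 2
add w (repeat w, move left end past it): [b, w] len 2
add w (repeat w, move left end past it): [w] len 1
add b: [w, b] len 2
add a: [w, b, a] len 3
add x: [w, b, a, x] len 4
Longest all-distinct length: 4.

4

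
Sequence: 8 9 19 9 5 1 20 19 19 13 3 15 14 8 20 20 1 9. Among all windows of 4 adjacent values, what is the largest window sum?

[8, 9, 19, 9] → sum 45
[9, 19, 9, 5] → sum 42
[19, 9, 5, 1] → sum 34
[9, 5, 1, 20] → sum 35
[5, 1, 20, 19] → sum 45
[1, 20, 19, 19] → sum 59
[20, 19, 19, 13] → sum 71
[19, 19, 13, 3] → sum 54
[19, 13, 3, 15] → sum 50
[13, 3, 15, 14] → sum 45
[3, 15, 14, 8] → sum 40
[15, 14, 8, 20] → sum 57
[14, 8, 20, 20] → sum 62
[8, 20, 20, 1] → sum 49
[20, 20, 1, 9] → sum 50
Largest of these is 71.

71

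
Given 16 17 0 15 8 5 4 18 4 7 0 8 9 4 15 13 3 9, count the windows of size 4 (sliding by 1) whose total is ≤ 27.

3

16 17 0 15 → sum 48
17 0 15 8 → sum 40
0 15 8 5 → sum 28
15 8 5 4 → sum 32
8 5 4 18 → sum 35
5 4 18 4 → sum 31
4 18 4 7 → sum 33
18 4 7 0 → sum 29
4 7 0 8 → sum 19  ≤ 27 ✓
7 0 8 9 → sum 24  ≤ 27 ✓
0 8 9 4 → sum 21  ≤ 27 ✓
8 9 4 15 → sum 36
9 4 15 13 → sum 41
4 15 13 3 → sum 35
15 13 3 9 → sum 40
3 windows satisfy the condition.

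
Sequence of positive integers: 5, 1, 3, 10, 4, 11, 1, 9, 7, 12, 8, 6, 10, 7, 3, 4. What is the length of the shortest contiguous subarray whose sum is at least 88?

add 5: running sum 5 < 88
add 1: running sum 6 < 88
add 3: running sum 9 < 88
add 10: running sum 19 < 88
add 4: running sum 23 < 88
add 11: running sum 34 < 88
add 1: running sum 35 < 88
add 9: running sum 44 < 88
add 7: running sum 51 < 88
add 12: running sum 63 < 88
add 8: running sum 71 < 88
add 6: running sum 77 < 88
add 10: running sum 87 < 88
add 7: shortest ending here [3, 10, 4, 11, 1, 9, 7, 12, 8, 6, 10, 7] sum 88, len 12
add 3: shortest ending here [10, 4, 11, 1, 9, 7, 12, 8, 6, 10, 7, 3] sum 88, len 12
add 4: shortest ending here [10, 4, 11, 1, 9, 7, 12, 8, 6, 10, 7, 3, 4] sum 92, len 13
Shortest qualifying length: 12.

12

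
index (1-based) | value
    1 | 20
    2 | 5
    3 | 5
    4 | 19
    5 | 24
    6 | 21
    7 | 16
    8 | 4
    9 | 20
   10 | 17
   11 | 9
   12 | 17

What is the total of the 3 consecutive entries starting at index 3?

Elements at indices 3..5: 5, 19, 24
sum(5, 19, 24) = 48

48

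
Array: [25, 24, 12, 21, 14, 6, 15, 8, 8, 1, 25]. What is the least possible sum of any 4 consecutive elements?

32

Each size-4 window and its sum:
(25, 24, 12, 21) → sum 82
(24, 12, 21, 14) → sum 71
(12, 21, 14, 6) → sum 53
(21, 14, 6, 15) → sum 56
(14, 6, 15, 8) → sum 43
(6, 15, 8, 8) → sum 37
(15, 8, 8, 1) → sum 32
(8, 8, 1, 25) → sum 42
Least of these is 32.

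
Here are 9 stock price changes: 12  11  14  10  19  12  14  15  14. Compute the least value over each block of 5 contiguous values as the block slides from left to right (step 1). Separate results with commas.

Sliding a size-5 window across the 9 values:
12 11 14 10 19 → min 10
11 14 10 19 12 → min 10
14 10 19 12 14 → min 10
10 19 12 14 15 → min 10
19 12 14 15 14 → min 12

10, 10, 10, 10, 12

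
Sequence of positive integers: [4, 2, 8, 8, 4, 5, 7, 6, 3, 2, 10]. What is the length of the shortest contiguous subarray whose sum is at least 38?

6

add 4: running sum 4 < 38
add 2: running sum 6 < 38
add 8: running sum 14 < 38
add 8: running sum 22 < 38
add 4: running sum 26 < 38
add 5: running sum 31 < 38
end 6: [4, 2, 8, 8, 4, 5, 7] sum 38, len 7
end 7: [8, 8, 4, 5, 7, 6] sum 38, len 6
end 8: [8, 8, 4, 5, 7, 6, 3] sum 41, len 7
end 9: [8, 8, 4, 5, 7, 6, 3, 2] sum 43, len 8
end 10: [8, 4, 5, 7, 6, 3, 2, 10] sum 45, len 8
Shortest qualifying length: 6.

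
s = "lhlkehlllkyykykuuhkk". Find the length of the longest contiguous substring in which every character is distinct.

[l] len 1
[l, h] len 2
[h, l] len 2
[h, l, k] len 3
[h, l, k, e] len 4
[l, k, e, h] len 4
[k, e, h, l] len 4
[l] len 1
[l] len 1
[l, k] len 2
[l, k, y] len 3
[y] len 1
[y, k] len 2
[k, y] len 2
[y, k] len 2
[y, k, u] len 3
[u] len 1
[u, h] len 2
[u, h, k] len 3
[k] len 1
Longest all-distinct length: 4.

4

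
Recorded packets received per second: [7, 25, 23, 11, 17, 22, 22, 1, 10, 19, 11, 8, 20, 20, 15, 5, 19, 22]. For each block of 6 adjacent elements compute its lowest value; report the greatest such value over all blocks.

11

Window mins for each of the 13 positions:
7 25 23 11 17 22 → min 7
25 23 11 17 22 22 → min 11
23 11 17 22 22 1 → min 1
11 17 22 22 1 10 → min 1
17 22 22 1 10 19 → min 1
22 22 1 10 19 11 → min 1
22 1 10 19 11 8 → min 1
1 10 19 11 8 20 → min 1
10 19 11 8 20 20 → min 8
19 11 8 20 20 15 → min 8
11 8 20 20 15 5 → min 5
8 20 20 15 5 19 → min 5
20 20 15 5 19 22 → min 5
Greatest of these is 11.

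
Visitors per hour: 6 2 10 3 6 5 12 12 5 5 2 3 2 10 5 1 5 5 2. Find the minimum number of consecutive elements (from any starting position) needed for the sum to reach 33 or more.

add 6: running sum 6 < 33
add 2: running sum 8 < 33
add 10: running sum 18 < 33
add 3: running sum 21 < 33
add 6: running sum 27 < 33
add 5: running sum 32 < 33
add 12: shortest ending here [10, 3, 6, 5, 12] sum 36, len 5
add 12: shortest ending here [6, 5, 12, 12] sum 35, len 4
add 5: shortest ending here [5, 12, 12, 5] sum 34, len 4
add 5: shortest ending here [12, 12, 5, 5] sum 34, len 4
add 2: shortest ending here [12, 12, 5, 5, 2] sum 36, len 5
add 3: shortest ending here [12, 12, 5, 5, 2, 3] sum 39, len 6
add 2: shortest ending here [12, 12, 5, 5, 2, 3, 2] sum 41, len 7
add 10: shortest ending here [12, 5, 5, 2, 3, 2, 10] sum 39, len 7
add 5: shortest ending here [12, 5, 5, 2, 3, 2, 10, 5] sum 44, len 8
add 1: shortest ending here [5, 5, 2, 3, 2, 10, 5, 1] sum 33, len 8
add 5: shortest ending here [5, 2, 3, 2, 10, 5, 1, 5] sum 33, len 8
add 5: shortest ending here [2, 3, 2, 10, 5, 1, 5, 5] sum 33, len 8
add 2: shortest ending here [3, 2, 10, 5, 1, 5, 5, 2] sum 33, len 8
Shortest qualifying length: 4.

4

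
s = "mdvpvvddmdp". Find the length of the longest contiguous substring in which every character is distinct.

[m] len 1
[m, d] len 2
[m, d, v] len 3
[m, d, v, p] len 4
[p, v] len 2
[v] len 1
[v, d] len 2
[d] len 1
[d, m] len 2
[m, d] len 2
[m, d, p] len 3
Longest all-distinct length: 4.

4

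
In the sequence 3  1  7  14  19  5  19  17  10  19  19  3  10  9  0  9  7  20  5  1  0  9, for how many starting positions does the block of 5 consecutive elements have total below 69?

14

[3, 1, 7, 14, 19] → sum 44  < 69 ✓
[1, 7, 14, 19, 5] → sum 46  < 69 ✓
[7, 14, 19, 5, 19] → sum 64  < 69 ✓
[14, 19, 5, 19, 17] → sum 74
[19, 5, 19, 17, 10] → sum 70
[5, 19, 17, 10, 19] → sum 70
[19, 17, 10, 19, 19] → sum 84
[17, 10, 19, 19, 3] → sum 68  < 69 ✓
[10, 19, 19, 3, 10] → sum 61  < 69 ✓
[19, 19, 3, 10, 9] → sum 60  < 69 ✓
[19, 3, 10, 9, 0] → sum 41  < 69 ✓
[3, 10, 9, 0, 9] → sum 31  < 69 ✓
[10, 9, 0, 9, 7] → sum 35  < 69 ✓
[9, 0, 9, 7, 20] → sum 45  < 69 ✓
[0, 9, 7, 20, 5] → sum 41  < 69 ✓
[9, 7, 20, 5, 1] → sum 42  < 69 ✓
[7, 20, 5, 1, 0] → sum 33  < 69 ✓
[20, 5, 1, 0, 9] → sum 35  < 69 ✓
14 windows satisfy the condition.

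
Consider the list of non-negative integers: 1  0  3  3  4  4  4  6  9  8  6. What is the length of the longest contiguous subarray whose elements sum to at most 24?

Extend to the right; shrink from the left whenever the sum exceeds 24:
[1] sum 1 len 1
[1, 0] sum 1 len 2
[1, 0, 3] sum 4 len 3
[1, 0, 3, 3] sum 7 len 4
[1, 0, 3, 3, 4] sum 11 len 5
[1, 0, 3, 3, 4, 4] sum 15 len 6
[1, 0, 3, 3, 4, 4, 4] sum 19 len 7
[0, 3, 3, 4, 4, 4, 6] sum 24 len 7
[4, 4, 6, 9] sum 23 len 4
[6, 9, 8] sum 23 len 3
[9, 8, 6] sum 23 len 3
Longest length seen: 7.

7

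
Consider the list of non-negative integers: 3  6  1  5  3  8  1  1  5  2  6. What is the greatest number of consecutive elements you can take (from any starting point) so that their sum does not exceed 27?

add 3: [3] sum 3, len 1
add 6: [3, 6] sum 9, len 2
add 1: [3, 6, 1] sum 10, len 3
add 5: [3, 6, 1, 5] sum 15, len 4
add 3: [3, 6, 1, 5, 3] sum 18, len 5
add 8: [3, 6, 1, 5, 3, 8] sum 26, len 6
add 1: [3, 6, 1, 5, 3, 8, 1] sum 27, len 7
add 1: [6, 1, 5, 3, 8, 1, 1] sum 25, len 7
add 5: [1, 5, 3, 8, 1, 1, 5] sum 24, len 7
add 2: [1, 5, 3, 8, 1, 1, 5, 2] sum 26, len 8
add 6: [3, 8, 1, 1, 5, 2, 6] sum 26, len 7
Longest length seen: 8.

8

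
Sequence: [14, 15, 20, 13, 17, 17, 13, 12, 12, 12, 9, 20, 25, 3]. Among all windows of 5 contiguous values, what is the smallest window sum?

[14, 15, 20, 13, 17] → sum 79
[15, 20, 13, 17, 17] → sum 82
[20, 13, 17, 17, 13] → sum 80
[13, 17, 17, 13, 12] → sum 72
[17, 17, 13, 12, 12] → sum 71
[17, 13, 12, 12, 12] → sum 66
[13, 12, 12, 12, 9] → sum 58
[12, 12, 12, 9, 20] → sum 65
[12, 12, 9, 20, 25] → sum 78
[12, 9, 20, 25, 3] → sum 69
Smallest of these is 58.

58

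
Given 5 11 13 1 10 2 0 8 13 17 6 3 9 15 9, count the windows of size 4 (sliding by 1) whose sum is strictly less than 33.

(5, 11, 13, 1) → sum 30  < 33 ✓
(11, 13, 1, 10) → sum 35
(13, 1, 10, 2) → sum 26  < 33 ✓
(1, 10, 2, 0) → sum 13  < 33 ✓
(10, 2, 0, 8) → sum 20  < 33 ✓
(2, 0, 8, 13) → sum 23  < 33 ✓
(0, 8, 13, 17) → sum 38
(8, 13, 17, 6) → sum 44
(13, 17, 6, 3) → sum 39
(17, 6, 3, 9) → sum 35
(6, 3, 9, 15) → sum 33
(3, 9, 15, 9) → sum 36
5 windows satisfy the condition.

5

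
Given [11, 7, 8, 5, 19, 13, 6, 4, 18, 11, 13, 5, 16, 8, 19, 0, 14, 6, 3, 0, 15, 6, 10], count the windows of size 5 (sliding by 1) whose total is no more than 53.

[11, 7, 8, 5, 19] → sum 50  ≤ 53 ✓
[7, 8, 5, 19, 13] → sum 52  ≤ 53 ✓
[8, 5, 19, 13, 6] → sum 51  ≤ 53 ✓
[5, 19, 13, 6, 4] → sum 47  ≤ 53 ✓
[19, 13, 6, 4, 18] → sum 60
[13, 6, 4, 18, 11] → sum 52  ≤ 53 ✓
[6, 4, 18, 11, 13] → sum 52  ≤ 53 ✓
[4, 18, 11, 13, 5] → sum 51  ≤ 53 ✓
[18, 11, 13, 5, 16] → sum 63
[11, 13, 5, 16, 8] → sum 53  ≤ 53 ✓
[13, 5, 16, 8, 19] → sum 61
[5, 16, 8, 19, 0] → sum 48  ≤ 53 ✓
[16, 8, 19, 0, 14] → sum 57
[8, 19, 0, 14, 6] → sum 47  ≤ 53 ✓
[19, 0, 14, 6, 3] → sum 42  ≤ 53 ✓
[0, 14, 6, 3, 0] → sum 23  ≤ 53 ✓
[14, 6, 3, 0, 15] → sum 38  ≤ 53 ✓
[6, 3, 0, 15, 6] → sum 30  ≤ 53 ✓
[3, 0, 15, 6, 10] → sum 34  ≤ 53 ✓
15 windows satisfy the condition.

15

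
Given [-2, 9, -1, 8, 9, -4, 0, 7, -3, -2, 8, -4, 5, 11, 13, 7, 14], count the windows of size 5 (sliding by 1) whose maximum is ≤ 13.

(-2, 9, -1, 8, 9) → max 9  ≤ 13 ✓
(9, -1, 8, 9, -4) → max 9  ≤ 13 ✓
(-1, 8, 9, -4, 0) → max 9  ≤ 13 ✓
(8, 9, -4, 0, 7) → max 9  ≤ 13 ✓
(9, -4, 0, 7, -3) → max 9  ≤ 13 ✓
(-4, 0, 7, -3, -2) → max 7  ≤ 13 ✓
(0, 7, -3, -2, 8) → max 8  ≤ 13 ✓
(7, -3, -2, 8, -4) → max 8  ≤ 13 ✓
(-3, -2, 8, -4, 5) → max 8  ≤ 13 ✓
(-2, 8, -4, 5, 11) → max 11  ≤ 13 ✓
(8, -4, 5, 11, 13) → max 13  ≤ 13 ✓
(-4, 5, 11, 13, 7) → max 13  ≤ 13 ✓
(5, 11, 13, 7, 14) → max 14
12 windows satisfy the condition.

12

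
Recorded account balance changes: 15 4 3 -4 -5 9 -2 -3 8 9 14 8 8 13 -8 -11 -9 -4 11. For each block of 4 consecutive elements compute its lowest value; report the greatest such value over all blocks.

Each size-4 window and its min:
15 4 3 -4 → min -4
4 3 -4 -5 → min -5
3 -4 -5 9 → min -5
-4 -5 9 -2 → min -5
-5 9 -2 -3 → min -5
9 -2 -3 8 → min -3
-2 -3 8 9 → min -3
-3 8 9 14 → min -3
8 9 14 8 → min 8
9 14 8 8 → min 8
14 8 8 13 → min 8
8 8 13 -8 → min -8
8 13 -8 -11 → min -11
13 -8 -11 -9 → min -11
-8 -11 -9 -4 → min -11
-11 -9 -4 11 → min -11
Greatest of these is 8.

8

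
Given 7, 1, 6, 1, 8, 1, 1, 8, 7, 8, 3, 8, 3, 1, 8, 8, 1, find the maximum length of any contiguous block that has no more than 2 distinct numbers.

5

Extend right; when distinct count exceeds 2, shrink from the left:
[7] 1 distinct, len 1
[7, 1] 2 distinct, len 2
[1, 6] 2 distinct, len 2
[1, 6, 1] 2 distinct, len 3
[1, 8] 2 distinct, len 2
[1, 8, 1] 2 distinct, len 3
[1, 8, 1, 1] 2 distinct, len 4
[1, 8, 1, 1, 8] 2 distinct, len 5
[8, 7] 2 distinct, len 2
[8, 7, 8] 2 distinct, len 3
[8, 3] 2 distinct, len 2
[8, 3, 8] 2 distinct, len 3
[8, 3, 8, 3] 2 distinct, len 4
[3, 1] 2 distinct, len 2
[1, 8] 2 distinct, len 2
[1, 8, 8] 2 distinct, len 3
[1, 8, 8, 1] 2 distinct, len 4
Longest length with ≤2 distinct: 5.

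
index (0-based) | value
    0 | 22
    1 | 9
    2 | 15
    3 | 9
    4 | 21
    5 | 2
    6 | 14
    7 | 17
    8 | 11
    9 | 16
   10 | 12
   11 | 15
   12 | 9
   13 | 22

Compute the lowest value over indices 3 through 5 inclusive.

Elements at indices 3..5: 9, 21, 2
min(9, 21, 2) = 2

2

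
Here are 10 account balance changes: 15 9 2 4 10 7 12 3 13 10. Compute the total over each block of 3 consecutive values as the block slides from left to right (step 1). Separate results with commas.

26, 15, 16, 21, 29, 22, 28, 26

(15, 9, 2) → sum 26
(9, 2, 4) → sum 15
(2, 4, 10) → sum 16
(4, 10, 7) → sum 21
(10, 7, 12) → sum 29
(7, 12, 3) → sum 22
(12, 3, 13) → sum 28
(3, 13, 10) → sum 26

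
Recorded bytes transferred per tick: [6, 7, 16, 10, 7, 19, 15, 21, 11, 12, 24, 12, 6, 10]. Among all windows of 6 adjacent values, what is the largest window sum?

102

Window sums for each of the 9 positions:
[6, 7, 16, 10, 7, 19] → sum 65
[7, 16, 10, 7, 19, 15] → sum 74
[16, 10, 7, 19, 15, 21] → sum 88
[10, 7, 19, 15, 21, 11] → sum 83
[7, 19, 15, 21, 11, 12] → sum 85
[19, 15, 21, 11, 12, 24] → sum 102
[15, 21, 11, 12, 24, 12] → sum 95
[21, 11, 12, 24, 12, 6] → sum 86
[11, 12, 24, 12, 6, 10] → sum 75
Largest of these is 102.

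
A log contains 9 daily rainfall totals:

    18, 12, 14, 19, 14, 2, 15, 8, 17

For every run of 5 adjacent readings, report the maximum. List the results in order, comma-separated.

[18, 12, 14, 19, 14] → max 19
[12, 14, 19, 14, 2] → max 19
[14, 19, 14, 2, 15] → max 19
[19, 14, 2, 15, 8] → max 19
[14, 2, 15, 8, 17] → max 17

19, 19, 19, 19, 17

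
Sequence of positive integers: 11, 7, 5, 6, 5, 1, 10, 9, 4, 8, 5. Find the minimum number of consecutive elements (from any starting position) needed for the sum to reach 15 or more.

2

add 11: running sum 11 < 15
add 7: shortest ending here [11, 7] sum 18, len 2
add 5: shortest ending here [11, 7, 5] sum 23, len 3
add 6: shortest ending here [7, 5, 6] sum 18, len 3
add 5: shortest ending here [5, 6, 5] sum 16, len 3
add 1: shortest ending here [5, 6, 5, 1] sum 17, len 4
add 10: shortest ending here [5, 1, 10] sum 16, len 3
add 9: shortest ending here [10, 9] sum 19, len 2
add 4: shortest ending here [10, 9, 4] sum 23, len 3
add 8: shortest ending here [9, 4, 8] sum 21, len 3
add 5: shortest ending here [4, 8, 5] sum 17, len 3
Shortest qualifying length: 2.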